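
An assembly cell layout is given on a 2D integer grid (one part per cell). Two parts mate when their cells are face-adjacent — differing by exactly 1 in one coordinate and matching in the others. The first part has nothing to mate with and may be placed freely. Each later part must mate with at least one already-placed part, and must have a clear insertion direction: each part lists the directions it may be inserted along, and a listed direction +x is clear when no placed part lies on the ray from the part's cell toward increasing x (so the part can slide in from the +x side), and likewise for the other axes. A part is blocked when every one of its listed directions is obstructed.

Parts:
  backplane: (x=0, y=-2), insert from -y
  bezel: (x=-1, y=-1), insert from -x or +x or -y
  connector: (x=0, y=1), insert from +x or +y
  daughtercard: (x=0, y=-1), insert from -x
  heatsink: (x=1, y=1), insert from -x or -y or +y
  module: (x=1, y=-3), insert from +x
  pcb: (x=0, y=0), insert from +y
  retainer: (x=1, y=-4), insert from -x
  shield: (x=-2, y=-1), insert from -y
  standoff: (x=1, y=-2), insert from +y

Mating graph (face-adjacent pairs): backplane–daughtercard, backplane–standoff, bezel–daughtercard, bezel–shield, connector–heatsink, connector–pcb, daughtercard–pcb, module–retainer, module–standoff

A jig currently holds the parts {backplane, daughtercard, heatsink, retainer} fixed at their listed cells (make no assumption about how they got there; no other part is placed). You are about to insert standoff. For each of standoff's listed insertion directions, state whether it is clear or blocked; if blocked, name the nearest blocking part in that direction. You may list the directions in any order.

+y: nearest on ray is heatsink@(1, 1) ⇒ blocked

+y: blocked by heatsink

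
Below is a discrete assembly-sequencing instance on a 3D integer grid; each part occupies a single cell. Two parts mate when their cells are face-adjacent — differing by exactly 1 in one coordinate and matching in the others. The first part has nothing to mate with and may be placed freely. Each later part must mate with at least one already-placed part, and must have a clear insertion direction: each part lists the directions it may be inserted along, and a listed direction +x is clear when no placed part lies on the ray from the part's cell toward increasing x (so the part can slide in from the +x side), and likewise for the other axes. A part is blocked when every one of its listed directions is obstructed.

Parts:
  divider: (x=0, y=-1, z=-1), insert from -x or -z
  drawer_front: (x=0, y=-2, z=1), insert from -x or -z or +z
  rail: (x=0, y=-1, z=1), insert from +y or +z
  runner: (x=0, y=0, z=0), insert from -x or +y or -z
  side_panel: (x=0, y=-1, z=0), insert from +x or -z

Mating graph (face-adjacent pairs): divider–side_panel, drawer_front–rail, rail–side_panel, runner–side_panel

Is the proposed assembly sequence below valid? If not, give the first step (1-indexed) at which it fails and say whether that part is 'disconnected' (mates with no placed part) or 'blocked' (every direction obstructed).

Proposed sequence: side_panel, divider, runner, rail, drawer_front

1. side_panel@(0, -1, 0) [+x clear] — {side_panel}
2. divider@(0, -1, -1) [-x clear] — {divider, side_panel}
3. runner@(0, 0, 0) [-x clear] — {divider, runner, side_panel}
4. rail@(0, -1, 1) [+y clear] — {divider, rail, runner, side_panel}
5. drawer_front@(0, -2, 1) [-x clear] — {divider, drawer_front, rail, runner, side_panel}

Valid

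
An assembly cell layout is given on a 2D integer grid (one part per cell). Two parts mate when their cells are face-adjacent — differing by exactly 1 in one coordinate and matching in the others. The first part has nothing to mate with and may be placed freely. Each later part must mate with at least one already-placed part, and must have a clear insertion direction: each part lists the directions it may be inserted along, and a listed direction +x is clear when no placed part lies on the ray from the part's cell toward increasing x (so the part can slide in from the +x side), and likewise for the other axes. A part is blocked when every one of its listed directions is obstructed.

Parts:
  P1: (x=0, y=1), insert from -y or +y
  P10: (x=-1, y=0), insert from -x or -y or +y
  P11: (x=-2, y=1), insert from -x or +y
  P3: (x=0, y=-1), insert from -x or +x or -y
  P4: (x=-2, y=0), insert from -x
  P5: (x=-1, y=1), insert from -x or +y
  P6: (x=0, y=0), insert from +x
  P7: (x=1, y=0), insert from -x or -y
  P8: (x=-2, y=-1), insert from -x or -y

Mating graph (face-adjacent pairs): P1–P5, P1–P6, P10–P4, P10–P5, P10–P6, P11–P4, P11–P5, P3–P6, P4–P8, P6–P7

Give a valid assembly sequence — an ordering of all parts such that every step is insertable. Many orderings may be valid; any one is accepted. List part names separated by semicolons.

1. P11@(-2, 1) [-x clear] — {P11}
2. P5@(-1, 1) [+y clear] — {P11, P5}
3. P4@(-2, 0) [-x clear] — {P11, P4, P5}
4. P1@(0, 1) [-y clear] — {P1, P11, P4, P5}
5. P6@(0, 0) [+x clear] — {P1, P11, P4, P5, P6}
6. P7@(1, 0) [-y clear] — {P1, P11, P4, P5, P6, P7}
7. P3@(0, -1) [-x clear] — {P1, P11, P3, P4, P5, P6, P7}
8. P8@(-2, -1) [-x clear] — {P1, P11, P3, P4, P5, P6, P7, P8}
9. P10@(-1, 0) [-y clear] — {P1, P10, P11, P3, P4, P5, P6, P7, P8}

P11; P5; P4; P1; P6; P7; P3; P8; P10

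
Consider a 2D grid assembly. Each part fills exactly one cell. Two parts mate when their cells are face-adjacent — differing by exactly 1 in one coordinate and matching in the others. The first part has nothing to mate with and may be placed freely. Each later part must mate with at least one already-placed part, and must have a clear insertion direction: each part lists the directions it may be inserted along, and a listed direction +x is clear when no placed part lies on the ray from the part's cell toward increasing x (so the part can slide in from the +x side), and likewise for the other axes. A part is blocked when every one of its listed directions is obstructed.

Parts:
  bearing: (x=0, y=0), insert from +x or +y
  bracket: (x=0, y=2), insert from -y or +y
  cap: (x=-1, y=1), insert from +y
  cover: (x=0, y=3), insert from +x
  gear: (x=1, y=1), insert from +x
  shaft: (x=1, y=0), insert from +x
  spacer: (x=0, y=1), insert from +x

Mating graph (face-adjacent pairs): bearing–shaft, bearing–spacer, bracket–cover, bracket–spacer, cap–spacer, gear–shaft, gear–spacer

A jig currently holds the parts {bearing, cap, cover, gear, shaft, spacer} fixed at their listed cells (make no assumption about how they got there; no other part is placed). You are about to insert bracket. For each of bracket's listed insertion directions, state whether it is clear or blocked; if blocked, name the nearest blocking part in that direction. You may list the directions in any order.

+y: blocked by cover; -y: blocked by spacer

-y: nearest on ray is spacer@(0, 1) ⇒ blocked
+y: nearest on ray is cover@(0, 3) ⇒ blocked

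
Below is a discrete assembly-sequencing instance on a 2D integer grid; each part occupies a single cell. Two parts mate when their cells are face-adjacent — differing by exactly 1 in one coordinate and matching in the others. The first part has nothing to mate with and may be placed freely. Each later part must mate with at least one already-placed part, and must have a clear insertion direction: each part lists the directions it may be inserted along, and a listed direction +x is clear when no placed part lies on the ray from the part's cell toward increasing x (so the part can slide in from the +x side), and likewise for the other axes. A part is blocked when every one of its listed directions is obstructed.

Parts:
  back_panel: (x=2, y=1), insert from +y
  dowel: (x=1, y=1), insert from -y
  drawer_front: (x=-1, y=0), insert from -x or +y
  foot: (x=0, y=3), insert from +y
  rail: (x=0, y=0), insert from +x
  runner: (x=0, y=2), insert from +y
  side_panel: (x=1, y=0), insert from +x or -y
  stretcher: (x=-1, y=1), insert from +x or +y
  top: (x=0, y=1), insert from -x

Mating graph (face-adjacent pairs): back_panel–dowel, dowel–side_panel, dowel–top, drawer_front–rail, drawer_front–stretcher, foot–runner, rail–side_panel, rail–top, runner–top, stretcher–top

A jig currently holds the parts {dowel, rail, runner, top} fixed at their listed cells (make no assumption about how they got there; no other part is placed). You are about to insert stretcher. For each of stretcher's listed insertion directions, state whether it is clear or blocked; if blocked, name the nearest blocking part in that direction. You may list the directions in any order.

+x: nearest on ray is top@(0, 1) ⇒ blocked
+y: ray from stretcher(-1, 1) has no placed part ⇒ clear

+x: blocked by top; +y: clear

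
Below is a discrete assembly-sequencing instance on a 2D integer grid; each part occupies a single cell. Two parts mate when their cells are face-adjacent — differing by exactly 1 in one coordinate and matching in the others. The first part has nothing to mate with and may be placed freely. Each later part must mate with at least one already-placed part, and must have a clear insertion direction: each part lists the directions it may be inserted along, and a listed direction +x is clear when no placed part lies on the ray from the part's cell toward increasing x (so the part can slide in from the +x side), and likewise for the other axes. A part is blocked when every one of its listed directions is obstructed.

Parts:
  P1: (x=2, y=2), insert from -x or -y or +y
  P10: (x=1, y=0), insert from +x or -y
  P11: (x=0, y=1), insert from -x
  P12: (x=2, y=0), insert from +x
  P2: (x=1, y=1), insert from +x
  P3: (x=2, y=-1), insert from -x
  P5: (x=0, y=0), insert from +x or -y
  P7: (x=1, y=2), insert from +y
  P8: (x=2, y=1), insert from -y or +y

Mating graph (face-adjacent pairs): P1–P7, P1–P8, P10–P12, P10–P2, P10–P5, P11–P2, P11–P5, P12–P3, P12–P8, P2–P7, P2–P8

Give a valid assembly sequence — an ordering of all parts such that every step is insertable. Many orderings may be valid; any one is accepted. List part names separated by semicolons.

P7; P1; P2; P11; P5; P8; P10; P12; P3

1. P7@(1, 2) [+y clear] — {P7}
2. P1@(2, 2) [-y clear] — {P1, P7}
3. P2@(1, 1) [+x clear] — {P1, P2, P7}
4. P11@(0, 1) [-x clear] — {P1, P11, P2, P7}
5. P5@(0, 0) [+x clear] — {P1, P11, P2, P5, P7}
6. P8@(2, 1) [-y clear] — {P1, P11, P2, P5, P7, P8}
7. P10@(1, 0) [+x clear] — {P1, P10, P11, P2, P5, P7, P8}
8. P12@(2, 0) [+x clear] — {P1, P10, P11, P12, P2, P5, P7, P8}
9. P3@(2, -1) [-x clear] — {P1, P10, P11, P12, P2, P3, P5, P7, P8}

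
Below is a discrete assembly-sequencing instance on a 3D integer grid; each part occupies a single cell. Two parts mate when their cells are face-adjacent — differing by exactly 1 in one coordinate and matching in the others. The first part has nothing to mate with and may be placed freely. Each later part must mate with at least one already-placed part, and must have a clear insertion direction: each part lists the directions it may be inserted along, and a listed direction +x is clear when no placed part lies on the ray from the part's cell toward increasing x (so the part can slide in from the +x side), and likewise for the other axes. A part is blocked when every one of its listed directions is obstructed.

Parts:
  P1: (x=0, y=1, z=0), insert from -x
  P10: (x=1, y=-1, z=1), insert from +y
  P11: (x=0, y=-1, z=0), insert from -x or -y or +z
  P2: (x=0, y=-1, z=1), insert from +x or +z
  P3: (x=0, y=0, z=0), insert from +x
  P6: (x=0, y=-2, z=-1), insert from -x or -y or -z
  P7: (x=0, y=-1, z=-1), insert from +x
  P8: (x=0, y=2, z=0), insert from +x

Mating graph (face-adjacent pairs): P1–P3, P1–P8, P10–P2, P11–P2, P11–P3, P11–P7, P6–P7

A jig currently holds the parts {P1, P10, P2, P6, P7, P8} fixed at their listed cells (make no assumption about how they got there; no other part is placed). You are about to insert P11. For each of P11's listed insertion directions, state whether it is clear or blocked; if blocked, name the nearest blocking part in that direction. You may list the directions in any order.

+z: blocked by P2; -x: clear; -y: clear

-x: ray from P11(0, -1, 0) has no placed part ⇒ clear
-y: ray from P11(0, -1, 0) has no placed part ⇒ clear
+z: nearest on ray is P2@(0, -1, 1) ⇒ blocked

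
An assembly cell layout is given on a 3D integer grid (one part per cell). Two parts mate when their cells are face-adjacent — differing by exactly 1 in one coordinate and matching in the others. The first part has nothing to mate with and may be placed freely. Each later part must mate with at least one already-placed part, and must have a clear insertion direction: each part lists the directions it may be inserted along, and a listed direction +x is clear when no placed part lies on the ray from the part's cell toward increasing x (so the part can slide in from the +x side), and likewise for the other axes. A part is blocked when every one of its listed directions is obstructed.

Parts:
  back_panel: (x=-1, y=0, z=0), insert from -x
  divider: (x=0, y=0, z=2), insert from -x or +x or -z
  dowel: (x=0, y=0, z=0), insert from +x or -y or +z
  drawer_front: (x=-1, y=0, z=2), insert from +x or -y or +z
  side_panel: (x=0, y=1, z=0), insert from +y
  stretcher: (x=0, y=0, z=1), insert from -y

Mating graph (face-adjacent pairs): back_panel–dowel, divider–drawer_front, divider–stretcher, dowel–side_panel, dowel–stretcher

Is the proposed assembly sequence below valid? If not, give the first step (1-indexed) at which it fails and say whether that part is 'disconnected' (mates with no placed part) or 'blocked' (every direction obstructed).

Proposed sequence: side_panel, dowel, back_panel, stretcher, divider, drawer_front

1. side_panel@(0, 1, 0) [+y clear] — {side_panel}
2. dowel@(0, 0, 0) [+x clear] — {dowel, side_panel}
3. back_panel@(-1, 0, 0) [-x clear] — {back_panel, dowel, side_panel}
4. stretcher@(0, 0, 1) [-y clear] — {back_panel, dowel, side_panel, stretcher}
5. divider@(0, 0, 2) [-x clear] — {back_panel, divider, dowel, side_panel, stretcher}
6. drawer_front@(-1, 0, 2) [-y clear] — {back_panel, divider, dowel, drawer_front, side_panel, stretcher}

Valid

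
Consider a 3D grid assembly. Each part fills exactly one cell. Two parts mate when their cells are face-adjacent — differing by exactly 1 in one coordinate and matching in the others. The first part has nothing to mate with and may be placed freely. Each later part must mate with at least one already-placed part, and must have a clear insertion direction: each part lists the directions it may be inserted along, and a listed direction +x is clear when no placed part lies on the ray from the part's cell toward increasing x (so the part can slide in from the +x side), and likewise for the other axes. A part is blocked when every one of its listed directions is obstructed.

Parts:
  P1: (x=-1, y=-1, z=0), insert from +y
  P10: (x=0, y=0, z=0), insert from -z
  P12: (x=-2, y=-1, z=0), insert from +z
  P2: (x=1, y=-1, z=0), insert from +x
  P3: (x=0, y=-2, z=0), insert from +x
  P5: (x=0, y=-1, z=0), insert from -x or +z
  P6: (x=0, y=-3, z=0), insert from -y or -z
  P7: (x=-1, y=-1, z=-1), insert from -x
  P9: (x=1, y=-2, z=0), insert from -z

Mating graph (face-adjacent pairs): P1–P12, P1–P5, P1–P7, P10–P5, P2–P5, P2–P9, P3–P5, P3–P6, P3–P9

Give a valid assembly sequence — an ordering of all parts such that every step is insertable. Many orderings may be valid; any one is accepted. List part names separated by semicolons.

P2; P5; P3; P9; P6; P1; P12; P7; P10

1. P2@(1, -1, 0) [+x clear] — {P2}
2. P5@(0, -1, 0) [-x clear] — {P2, P5}
3. P3@(0, -2, 0) [+x clear] — {P2, P3, P5}
4. P9@(1, -2, 0) [-z clear] — {P2, P3, P5, P9}
5. P6@(0, -3, 0) [-y clear] — {P2, P3, P5, P6, P9}
6. P1@(-1, -1, 0) [+y clear] — {P1, P2, P3, P5, P6, P9}
7. P12@(-2, -1, 0) [+z clear] — {P1, P12, P2, P3, P5, P6, P9}
8. P7@(-1, -1, -1) [-x clear] — {P1, P12, P2, P3, P5, P6, P7, P9}
9. P10@(0, 0, 0) [-z clear] — {P1, P10, P12, P2, P3, P5, P6, P7, P9}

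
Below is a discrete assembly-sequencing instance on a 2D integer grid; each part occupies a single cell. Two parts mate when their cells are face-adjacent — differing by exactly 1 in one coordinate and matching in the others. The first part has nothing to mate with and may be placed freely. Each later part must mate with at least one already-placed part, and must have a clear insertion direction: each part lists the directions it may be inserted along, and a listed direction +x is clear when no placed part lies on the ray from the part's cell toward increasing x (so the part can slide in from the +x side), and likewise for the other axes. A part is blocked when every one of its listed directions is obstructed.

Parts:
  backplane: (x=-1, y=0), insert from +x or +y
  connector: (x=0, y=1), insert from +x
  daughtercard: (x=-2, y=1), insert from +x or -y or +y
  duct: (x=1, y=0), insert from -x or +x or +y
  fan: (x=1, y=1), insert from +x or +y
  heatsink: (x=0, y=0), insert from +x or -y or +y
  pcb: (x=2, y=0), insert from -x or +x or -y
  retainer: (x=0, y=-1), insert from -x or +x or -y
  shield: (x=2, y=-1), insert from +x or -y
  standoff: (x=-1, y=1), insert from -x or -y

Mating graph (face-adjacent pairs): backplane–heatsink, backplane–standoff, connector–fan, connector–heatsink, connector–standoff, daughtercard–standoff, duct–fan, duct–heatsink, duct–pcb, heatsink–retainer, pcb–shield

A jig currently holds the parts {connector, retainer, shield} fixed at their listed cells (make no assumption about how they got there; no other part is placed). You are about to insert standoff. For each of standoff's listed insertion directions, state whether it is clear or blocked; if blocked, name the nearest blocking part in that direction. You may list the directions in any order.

-x: clear; -y: clear

-x: ray from standoff(-1, 1) has no placed part ⇒ clear
-y: ray from standoff(-1, 1) has no placed part ⇒ clear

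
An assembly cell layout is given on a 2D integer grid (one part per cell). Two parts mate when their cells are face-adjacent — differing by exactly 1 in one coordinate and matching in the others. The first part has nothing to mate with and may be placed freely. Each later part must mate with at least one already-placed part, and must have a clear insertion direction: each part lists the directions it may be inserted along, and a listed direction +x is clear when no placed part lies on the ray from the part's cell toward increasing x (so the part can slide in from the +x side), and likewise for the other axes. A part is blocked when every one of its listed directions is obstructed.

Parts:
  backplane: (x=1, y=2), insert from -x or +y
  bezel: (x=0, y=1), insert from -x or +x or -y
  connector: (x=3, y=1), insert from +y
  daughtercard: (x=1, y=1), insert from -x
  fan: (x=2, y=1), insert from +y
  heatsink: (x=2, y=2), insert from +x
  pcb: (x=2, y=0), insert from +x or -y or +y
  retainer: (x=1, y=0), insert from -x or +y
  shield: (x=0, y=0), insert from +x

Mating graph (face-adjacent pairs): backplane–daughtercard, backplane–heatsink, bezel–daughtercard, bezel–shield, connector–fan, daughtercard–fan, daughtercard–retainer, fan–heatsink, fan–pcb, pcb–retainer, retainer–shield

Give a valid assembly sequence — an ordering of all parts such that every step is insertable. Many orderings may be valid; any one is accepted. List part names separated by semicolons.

1. shield@(0, 0) [+x clear] — {shield}
2. retainer@(1, 0) [+y clear] — {retainer, shield}
3. pcb@(2, 0) [+x clear] — {pcb, retainer, shield}
4. fan@(2, 1) [+y clear] — {fan, pcb, retainer, shield}
5. connector@(3, 1) [+y clear] — {connector, fan, pcb, retainer, shield}
6. heatsink@(2, 2) [+x clear] — {connector, fan, heatsink, pcb, retainer, shield}
7. backplane@(1, 2) [-x clear] — {backplane, connector, fan, heatsink, pcb, retainer, shield}
8. daughtercard@(1, 1) [-x clear] — {backplane, connector, daughtercard, fan, heatsink, pcb, retainer, shield}
9. bezel@(0, 1) [-x clear] — {backplane, bezel, connector, daughtercard, fan, heatsink, pcb, retainer, shield}

shield; retainer; pcb; fan; connector; heatsink; backplane; daughtercard; bezel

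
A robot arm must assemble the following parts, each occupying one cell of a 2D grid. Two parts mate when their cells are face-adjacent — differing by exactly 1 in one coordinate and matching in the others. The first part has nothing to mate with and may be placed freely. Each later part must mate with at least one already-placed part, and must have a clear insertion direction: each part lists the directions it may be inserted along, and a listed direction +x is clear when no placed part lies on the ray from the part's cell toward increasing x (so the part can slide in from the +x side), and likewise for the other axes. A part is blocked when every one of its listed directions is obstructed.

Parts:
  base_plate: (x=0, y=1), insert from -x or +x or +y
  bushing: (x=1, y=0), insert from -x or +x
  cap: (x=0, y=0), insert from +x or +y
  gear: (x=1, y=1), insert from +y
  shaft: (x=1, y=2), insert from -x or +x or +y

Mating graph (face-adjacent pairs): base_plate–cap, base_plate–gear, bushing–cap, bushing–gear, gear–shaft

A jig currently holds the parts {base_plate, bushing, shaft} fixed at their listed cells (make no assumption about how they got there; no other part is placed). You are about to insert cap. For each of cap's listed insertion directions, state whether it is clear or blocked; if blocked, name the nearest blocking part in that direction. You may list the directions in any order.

+x: nearest on ray is bushing@(1, 0) ⇒ blocked
+y: nearest on ray is base_plate@(0, 1) ⇒ blocked

+x: blocked by bushing; +y: blocked by base_plate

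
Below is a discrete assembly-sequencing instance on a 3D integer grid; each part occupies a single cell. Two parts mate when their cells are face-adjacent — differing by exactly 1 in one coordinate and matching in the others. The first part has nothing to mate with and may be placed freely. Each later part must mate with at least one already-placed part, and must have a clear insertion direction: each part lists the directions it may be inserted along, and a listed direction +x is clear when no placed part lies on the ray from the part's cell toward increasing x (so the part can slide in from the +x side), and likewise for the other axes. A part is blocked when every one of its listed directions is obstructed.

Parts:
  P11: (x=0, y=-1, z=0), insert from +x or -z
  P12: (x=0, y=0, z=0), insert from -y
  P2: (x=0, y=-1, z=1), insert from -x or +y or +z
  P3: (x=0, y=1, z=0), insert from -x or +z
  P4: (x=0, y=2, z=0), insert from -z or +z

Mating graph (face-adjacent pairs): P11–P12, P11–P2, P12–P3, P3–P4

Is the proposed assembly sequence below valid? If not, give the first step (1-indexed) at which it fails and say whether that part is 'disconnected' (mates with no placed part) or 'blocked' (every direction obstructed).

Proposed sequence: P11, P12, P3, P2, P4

Invalid at step 2 (blocked)

1. P11@(0, -1, 0) [+x clear] — {P11}
2. P12@(0, 0, 0) — -y all obstructed ⇒ blocked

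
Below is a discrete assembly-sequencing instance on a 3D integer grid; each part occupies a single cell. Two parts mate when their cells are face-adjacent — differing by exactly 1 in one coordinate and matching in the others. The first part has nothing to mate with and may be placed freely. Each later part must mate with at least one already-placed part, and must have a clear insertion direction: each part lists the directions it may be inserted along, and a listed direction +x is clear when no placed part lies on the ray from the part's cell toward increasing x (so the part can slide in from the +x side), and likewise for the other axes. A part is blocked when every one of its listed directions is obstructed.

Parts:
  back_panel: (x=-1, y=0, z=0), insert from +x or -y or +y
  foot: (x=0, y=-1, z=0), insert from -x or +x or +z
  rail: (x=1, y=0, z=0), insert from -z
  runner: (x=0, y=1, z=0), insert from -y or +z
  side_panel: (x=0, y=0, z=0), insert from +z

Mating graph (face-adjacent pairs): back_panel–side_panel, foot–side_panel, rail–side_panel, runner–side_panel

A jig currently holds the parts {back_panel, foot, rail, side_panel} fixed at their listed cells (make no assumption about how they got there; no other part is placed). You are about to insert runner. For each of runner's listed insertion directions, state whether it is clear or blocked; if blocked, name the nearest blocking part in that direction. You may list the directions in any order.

+z: clear; -y: blocked by side_panel

-y: nearest on ray is side_panel@(0, 0, 0) ⇒ blocked
+z: ray from runner(0, 1, 0) has no placed part ⇒ clear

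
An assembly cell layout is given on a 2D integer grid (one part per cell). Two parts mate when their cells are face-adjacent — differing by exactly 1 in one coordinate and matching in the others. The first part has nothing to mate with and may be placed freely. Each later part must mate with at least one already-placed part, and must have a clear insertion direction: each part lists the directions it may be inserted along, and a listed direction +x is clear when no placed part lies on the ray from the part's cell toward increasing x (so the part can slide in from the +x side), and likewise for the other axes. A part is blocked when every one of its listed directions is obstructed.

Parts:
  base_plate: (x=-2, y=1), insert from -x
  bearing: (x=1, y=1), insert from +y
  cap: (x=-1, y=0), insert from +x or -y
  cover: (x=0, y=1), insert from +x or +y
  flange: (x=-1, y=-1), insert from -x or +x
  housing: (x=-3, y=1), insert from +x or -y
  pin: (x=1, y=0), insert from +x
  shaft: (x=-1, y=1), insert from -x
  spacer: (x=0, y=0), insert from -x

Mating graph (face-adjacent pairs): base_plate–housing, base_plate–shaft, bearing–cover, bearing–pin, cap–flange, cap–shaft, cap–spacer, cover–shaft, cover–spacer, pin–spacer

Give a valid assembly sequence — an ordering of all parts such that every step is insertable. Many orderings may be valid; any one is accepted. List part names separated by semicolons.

shaft; base_plate; housing; cover; bearing; pin; spacer; cap; flange

1. shaft@(-1, 1) [-x clear] — {shaft}
2. base_plate@(-2, 1) [-x clear] — {base_plate, shaft}
3. housing@(-3, 1) [-y clear] — {base_plate, housing, shaft}
4. cover@(0, 1) [+x clear] — {base_plate, cover, housing, shaft}
5. bearing@(1, 1) [+y clear] — {base_plate, bearing, cover, housing, shaft}
6. pin@(1, 0) [+x clear] — {base_plate, bearing, cover, housing, pin, shaft}
7. spacer@(0, 0) [-x clear] — {base_plate, bearing, cover, housing, pin, shaft, spacer}
8. cap@(-1, 0) [-y clear] — {base_plate, bearing, cap, cover, housing, pin, shaft, spacer}
9. flange@(-1, -1) [-x clear] — {base_plate, bearing, cap, cover, flange, housing, pin, shaft, spacer}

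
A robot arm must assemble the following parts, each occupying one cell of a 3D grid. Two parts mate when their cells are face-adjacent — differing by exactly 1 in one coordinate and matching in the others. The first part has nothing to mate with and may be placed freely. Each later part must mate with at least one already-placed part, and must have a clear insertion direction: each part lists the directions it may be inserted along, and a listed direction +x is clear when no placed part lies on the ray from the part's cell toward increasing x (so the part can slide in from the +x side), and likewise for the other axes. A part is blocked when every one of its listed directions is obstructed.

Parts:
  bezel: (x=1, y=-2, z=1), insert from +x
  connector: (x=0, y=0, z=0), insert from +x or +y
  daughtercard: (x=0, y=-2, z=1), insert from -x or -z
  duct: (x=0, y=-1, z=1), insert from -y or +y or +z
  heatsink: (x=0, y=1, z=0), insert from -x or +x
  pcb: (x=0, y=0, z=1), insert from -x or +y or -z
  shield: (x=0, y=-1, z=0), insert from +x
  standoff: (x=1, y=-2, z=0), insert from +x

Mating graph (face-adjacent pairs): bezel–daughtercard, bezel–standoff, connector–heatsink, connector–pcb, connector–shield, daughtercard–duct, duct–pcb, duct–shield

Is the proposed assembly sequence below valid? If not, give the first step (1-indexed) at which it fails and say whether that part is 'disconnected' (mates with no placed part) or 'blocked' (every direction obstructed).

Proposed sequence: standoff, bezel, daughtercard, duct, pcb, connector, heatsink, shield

Valid

1. standoff@(1, -2, 0) [+x clear] — {standoff}
2. bezel@(1, -2, 1) [+x clear] — {bezel, standoff}
3. daughtercard@(0, -2, 1) [-x clear] — {bezel, daughtercard, standoff}
4. duct@(0, -1, 1) [+y clear] — {bezel, daughtercard, duct, standoff}
5. pcb@(0, 0, 1) [-x clear] — {bezel, daughtercard, duct, pcb, standoff}
6. connector@(0, 0, 0) [+x clear] — {bezel, connector, daughtercard, duct, pcb, standoff}
7. heatsink@(0, 1, 0) [-x clear] — {bezel, connector, daughtercard, duct, heatsink, pcb, standoff}
8. shield@(0, -1, 0) [+x clear] — {bezel, connector, daughtercard, duct, heatsink, pcb, shield, standoff}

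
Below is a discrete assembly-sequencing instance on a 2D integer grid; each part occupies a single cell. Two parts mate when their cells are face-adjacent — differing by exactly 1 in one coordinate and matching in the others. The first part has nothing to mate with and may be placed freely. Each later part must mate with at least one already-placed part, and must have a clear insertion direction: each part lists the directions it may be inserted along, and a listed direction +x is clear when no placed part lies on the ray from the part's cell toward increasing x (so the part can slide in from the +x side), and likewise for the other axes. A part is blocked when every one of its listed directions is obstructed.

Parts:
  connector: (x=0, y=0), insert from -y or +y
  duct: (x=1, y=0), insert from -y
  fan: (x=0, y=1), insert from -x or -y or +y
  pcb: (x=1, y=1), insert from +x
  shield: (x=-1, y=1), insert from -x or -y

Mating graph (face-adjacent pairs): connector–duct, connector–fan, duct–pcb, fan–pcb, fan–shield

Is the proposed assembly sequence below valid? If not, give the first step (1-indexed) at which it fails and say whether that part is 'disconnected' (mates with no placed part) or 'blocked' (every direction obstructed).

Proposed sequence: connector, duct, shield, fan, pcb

1. connector@(0, 0) [-y clear] — {connector}
2. duct@(1, 0) [-y clear] — {connector, duct}
3. shield@(-1, 1) — no placed neighbour ⇒ disconnected

Invalid at step 3 (disconnected)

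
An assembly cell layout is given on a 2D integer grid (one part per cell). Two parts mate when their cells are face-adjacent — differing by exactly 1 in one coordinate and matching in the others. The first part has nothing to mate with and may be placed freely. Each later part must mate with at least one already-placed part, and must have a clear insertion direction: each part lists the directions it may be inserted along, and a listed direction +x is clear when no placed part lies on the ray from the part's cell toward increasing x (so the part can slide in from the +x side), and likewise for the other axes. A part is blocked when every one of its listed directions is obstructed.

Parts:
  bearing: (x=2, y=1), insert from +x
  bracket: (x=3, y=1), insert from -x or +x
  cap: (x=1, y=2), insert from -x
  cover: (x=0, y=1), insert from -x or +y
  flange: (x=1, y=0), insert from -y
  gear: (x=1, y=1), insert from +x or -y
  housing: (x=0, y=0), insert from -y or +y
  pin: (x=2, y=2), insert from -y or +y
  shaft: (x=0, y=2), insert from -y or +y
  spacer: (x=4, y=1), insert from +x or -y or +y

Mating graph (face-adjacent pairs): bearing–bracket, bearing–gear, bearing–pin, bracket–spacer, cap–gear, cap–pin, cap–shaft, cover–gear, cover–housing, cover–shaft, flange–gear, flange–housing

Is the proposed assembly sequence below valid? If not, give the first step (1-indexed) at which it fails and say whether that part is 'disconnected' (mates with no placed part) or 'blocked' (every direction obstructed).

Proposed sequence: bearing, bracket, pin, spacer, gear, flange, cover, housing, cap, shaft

1. bearing@(2, 1) [+x clear] — {bearing}
2. bracket@(3, 1) [+x clear] — {bearing, bracket}
3. pin@(2, 2) [+y clear] — {bearing, bracket, pin}
4. spacer@(4, 1) [+x clear] — {bearing, bracket, pin, spacer}
5. gear@(1, 1) [-y clear] — {bearing, bracket, gear, pin, spacer}
6. flange@(1, 0) [-y clear] — {bearing, bracket, flange, gear, pin, spacer}
7. cover@(0, 1) [-x clear] — {bearing, bracket, cover, flange, gear, pin, spacer}
8. housing@(0, 0) [-y clear] — {bearing, bracket, cover, flange, gear, housing, pin, spacer}
9. cap@(1, 2) [-x clear] — {bearing, bracket, cap, cover, flange, gear, housing, pin, spacer}
10. shaft@(0, 2) [+y clear] — {bearing, bracket, cap, cover, flange, gear, housing, pin, shaft, spacer}

Valid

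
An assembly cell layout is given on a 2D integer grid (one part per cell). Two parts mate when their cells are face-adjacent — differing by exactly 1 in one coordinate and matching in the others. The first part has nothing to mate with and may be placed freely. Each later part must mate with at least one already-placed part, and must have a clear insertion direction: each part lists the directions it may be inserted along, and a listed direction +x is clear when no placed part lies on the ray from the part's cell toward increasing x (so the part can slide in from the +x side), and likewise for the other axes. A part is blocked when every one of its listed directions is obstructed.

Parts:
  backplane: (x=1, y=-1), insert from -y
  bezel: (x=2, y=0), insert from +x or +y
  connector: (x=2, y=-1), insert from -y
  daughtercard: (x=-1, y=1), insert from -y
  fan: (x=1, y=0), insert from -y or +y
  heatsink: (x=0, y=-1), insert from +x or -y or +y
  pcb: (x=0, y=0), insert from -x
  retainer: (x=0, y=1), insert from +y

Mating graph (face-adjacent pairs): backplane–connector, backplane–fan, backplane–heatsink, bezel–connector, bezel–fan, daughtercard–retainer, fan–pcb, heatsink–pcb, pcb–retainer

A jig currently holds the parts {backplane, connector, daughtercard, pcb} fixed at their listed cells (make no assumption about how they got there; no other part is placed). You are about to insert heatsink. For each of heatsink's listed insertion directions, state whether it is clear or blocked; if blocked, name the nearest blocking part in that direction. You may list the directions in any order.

+x: nearest on ray is backplane@(1, -1) ⇒ blocked
-y: ray from heatsink(0, -1) has no placed part ⇒ clear
+y: nearest on ray is pcb@(0, 0) ⇒ blocked

+x: blocked by backplane; +y: blocked by pcb; -y: clear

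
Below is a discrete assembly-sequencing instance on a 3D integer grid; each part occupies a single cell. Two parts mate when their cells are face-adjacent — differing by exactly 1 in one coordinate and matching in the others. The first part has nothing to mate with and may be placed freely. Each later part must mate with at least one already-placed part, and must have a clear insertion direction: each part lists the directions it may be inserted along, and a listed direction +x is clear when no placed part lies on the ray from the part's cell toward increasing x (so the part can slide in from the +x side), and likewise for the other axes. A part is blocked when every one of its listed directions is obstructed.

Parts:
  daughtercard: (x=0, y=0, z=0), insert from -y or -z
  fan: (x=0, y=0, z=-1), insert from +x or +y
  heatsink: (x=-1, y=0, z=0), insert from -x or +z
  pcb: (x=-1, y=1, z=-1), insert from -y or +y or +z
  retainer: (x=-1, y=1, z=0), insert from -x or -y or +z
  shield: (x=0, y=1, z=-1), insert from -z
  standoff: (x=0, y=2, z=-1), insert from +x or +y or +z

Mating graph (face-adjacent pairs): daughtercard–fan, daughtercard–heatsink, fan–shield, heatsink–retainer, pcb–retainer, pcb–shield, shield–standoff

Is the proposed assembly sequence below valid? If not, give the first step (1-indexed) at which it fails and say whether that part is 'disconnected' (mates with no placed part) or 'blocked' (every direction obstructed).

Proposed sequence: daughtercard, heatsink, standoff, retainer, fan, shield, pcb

Invalid at step 3 (disconnected)

1. daughtercard@(0, 0, 0) [-y clear] — {daughtercard}
2. heatsink@(-1, 0, 0) [-x clear] — {daughtercard, heatsink}
3. standoff@(0, 2, -1) — no placed neighbour ⇒ disconnected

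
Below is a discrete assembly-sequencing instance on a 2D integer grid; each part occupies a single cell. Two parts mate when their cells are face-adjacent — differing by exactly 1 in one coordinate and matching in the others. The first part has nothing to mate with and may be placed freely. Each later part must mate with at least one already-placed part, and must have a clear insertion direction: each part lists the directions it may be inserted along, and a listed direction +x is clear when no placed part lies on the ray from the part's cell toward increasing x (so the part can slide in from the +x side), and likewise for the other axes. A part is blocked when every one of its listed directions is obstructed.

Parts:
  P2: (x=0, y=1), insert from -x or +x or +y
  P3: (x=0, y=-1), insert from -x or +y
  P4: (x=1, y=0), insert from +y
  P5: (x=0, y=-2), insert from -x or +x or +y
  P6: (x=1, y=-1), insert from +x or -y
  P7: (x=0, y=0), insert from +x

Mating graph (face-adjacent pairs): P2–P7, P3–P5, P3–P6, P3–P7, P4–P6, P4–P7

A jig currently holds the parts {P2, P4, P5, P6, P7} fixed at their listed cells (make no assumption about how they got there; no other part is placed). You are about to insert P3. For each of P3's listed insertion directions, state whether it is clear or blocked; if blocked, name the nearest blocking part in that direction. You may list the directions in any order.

+y: blocked by P7; -x: clear

-x: ray from P3(0, -1) has no placed part ⇒ clear
+y: nearest on ray is P7@(0, 0) ⇒ blocked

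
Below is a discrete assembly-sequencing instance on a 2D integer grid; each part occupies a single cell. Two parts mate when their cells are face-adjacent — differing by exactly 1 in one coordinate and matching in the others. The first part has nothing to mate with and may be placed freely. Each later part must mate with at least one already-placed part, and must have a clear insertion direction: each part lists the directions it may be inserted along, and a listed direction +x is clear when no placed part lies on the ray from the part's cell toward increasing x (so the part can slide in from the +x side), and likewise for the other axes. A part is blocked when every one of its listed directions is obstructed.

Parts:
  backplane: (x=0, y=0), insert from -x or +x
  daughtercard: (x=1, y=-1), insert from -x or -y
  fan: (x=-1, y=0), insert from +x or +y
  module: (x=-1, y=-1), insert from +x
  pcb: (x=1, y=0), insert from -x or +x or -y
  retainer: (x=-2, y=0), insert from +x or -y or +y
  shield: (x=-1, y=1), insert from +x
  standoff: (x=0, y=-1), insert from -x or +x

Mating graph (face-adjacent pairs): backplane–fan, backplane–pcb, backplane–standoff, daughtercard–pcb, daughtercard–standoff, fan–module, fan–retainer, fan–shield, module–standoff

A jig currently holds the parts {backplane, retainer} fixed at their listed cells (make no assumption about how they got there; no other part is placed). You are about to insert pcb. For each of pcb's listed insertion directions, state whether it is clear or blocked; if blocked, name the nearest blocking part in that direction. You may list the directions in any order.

+x: clear; -x: blocked by backplane; -y: clear

-x: nearest on ray is backplane@(0, 0) ⇒ blocked
+x: ray from pcb(1, 0) has no placed part ⇒ clear
-y: ray from pcb(1, 0) has no placed part ⇒ clear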